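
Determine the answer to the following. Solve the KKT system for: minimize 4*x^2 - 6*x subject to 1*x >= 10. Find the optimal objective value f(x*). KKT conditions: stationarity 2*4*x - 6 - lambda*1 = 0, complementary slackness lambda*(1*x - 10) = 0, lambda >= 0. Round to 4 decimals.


Step 1: Try lambda = 0 (constraint inactive).
x_unc = 6/(2*4) = 0.75
Check: 1*0.75 = 0.75 < 10 -- violated!
Step 2: Constraint must be active: 1*x = 10
x* = 10/1 = 10.0
lambda = (2*4*10.0 - 6)/1 = 74.0
Step 3: Compute optimal value.
f(x*) = 4*10.0^2 - 6*10.0 = 340.0


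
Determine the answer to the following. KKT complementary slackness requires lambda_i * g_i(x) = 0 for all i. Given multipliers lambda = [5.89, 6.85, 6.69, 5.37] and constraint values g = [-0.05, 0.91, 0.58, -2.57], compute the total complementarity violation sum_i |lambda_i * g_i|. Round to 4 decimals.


KKT complementary slackness check:
lambda_1 * g_1 = 5.89 * -0.05 = -0.2945
lambda_2 * g_2 = 6.85 * 0.91 = 6.2335
lambda_3 * g_3 = 6.69 * 0.58 = 3.8802
lambda_4 * g_4 = 5.37 * -2.57 = -13.8009
Total violation = 0.2945 + 6.2335 + 3.8802 + 13.8009 = 24.2091


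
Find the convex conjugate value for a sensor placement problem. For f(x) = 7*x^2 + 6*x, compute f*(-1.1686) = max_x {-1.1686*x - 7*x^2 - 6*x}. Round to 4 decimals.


f*(y) = sup_x {y*x - a*x^2 - b*x} = sup_x {(y-b)*x - a*x^2}
FOC: (y - b) - 2a*x = 0 => x* = (y - b)/(2a)
x* = (-1.1686 - 6)/(2*7) = -0.512
f*(-1.1686) = (y-b)^2/(4a) = (-1.1686 - 6)^2/(4*7)
= 51.3888/28 = 1.8353


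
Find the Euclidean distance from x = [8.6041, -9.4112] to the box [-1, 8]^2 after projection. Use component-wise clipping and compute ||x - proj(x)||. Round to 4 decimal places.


Project each component onto [-1, 8].
clip(8.6041) = 8.0, clip(-9.4112) = -1.0
Projection = [8.0, -1.0]
Squared diffs: [0.3649, 70.7483]
Distance = sqrt(71.1132) = 8.4329


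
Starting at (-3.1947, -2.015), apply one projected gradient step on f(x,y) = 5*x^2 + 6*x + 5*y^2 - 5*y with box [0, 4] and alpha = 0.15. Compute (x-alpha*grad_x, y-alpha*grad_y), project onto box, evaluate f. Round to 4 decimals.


Step 1: Compute gradient at (-3.1947, -2.015).
grad_x = 2*5*-3.1947 + 6 = -25.947
grad_y = 2*5*-2.015 - 5 = -25.15
Step 2: Gradient step.
x_raw = -3.1947 - 0.15*-25.947 = 0.6974
y_raw = -2.015 - 0.15*-25.15 = 1.7575
Step 3: Project onto [0, 4].
x_proj = clip(0.6974) = 0.6974
y_proj = clip(1.7575) = 1.7575
Step 4: Evaluate f.
f(0.6974, 1.7575) = 13.2721


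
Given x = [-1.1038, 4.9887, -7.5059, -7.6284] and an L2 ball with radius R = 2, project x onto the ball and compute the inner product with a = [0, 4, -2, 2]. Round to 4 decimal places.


Step 1: Compute ||x|| (intermediates to 6 decimals).
||x|| = sqrt((-1.1038)^2 + 4.9887^2 + (-7.5059)^2 + (-7.6284)^2) = 11.859027
Step 2: Project.
Since ||x|| > R, scale = R/||x|| = 2/11.859027 = 0.168648, proj(x) = scale * x
proj(x) = [-0.186154, 0.841334, -1.265855, -1.286514]
Step 3: Dot product.
a^T * proj(x) = 0*(-0.186154) + 4*0.841334 - 2*(-1.265855) + 2*(-1.286514) = 3.324


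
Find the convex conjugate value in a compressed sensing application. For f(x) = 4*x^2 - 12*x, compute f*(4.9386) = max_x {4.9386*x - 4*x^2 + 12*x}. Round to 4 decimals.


f*(y) = sup_x {y*x - a*x^2 - b*x} = sup_x {(y-b)*x - a*x^2}
FOC: (y - b) - 2a*x = 0 => x* = (y - b)/(2a)
x* = (4.9386 + 12)/(2*4) = 2.1173
f*(4.9386) = (y-b)^2/(4a) = (4.9386 + 12)^2/(4*4)
= 286.9162/16 = 17.9323


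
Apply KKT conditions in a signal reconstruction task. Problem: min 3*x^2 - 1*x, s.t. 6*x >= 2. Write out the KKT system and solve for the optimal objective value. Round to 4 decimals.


Step 1: Try lambda = 0 (constraint inactive).
x_unc = 1/(2*3) = 0.1667
Check: 6*0.1667 = 1.0002 < 2 -- violated!
Step 2: Constraint must be active: 6*x = 2
x* = 2/6 = 1/3 = 0.3333 (rounded; the exact value 1/3 is used below)
lambda = (2*3*(1/3) - 1)/6 = 0.1667
Step 3: Compute optimal value.
f(x*) = 3*(1/3)^2 - 1*(1/3) = 0.0


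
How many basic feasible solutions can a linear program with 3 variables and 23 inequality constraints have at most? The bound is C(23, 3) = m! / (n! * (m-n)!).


Each vertex corresponds to some choice of n active constraints out of m, so the number of vertices is at most C(m, n) = m! / (n!(m-n)!).
m = 23, n = 3
Numerator: 23 * 22 * 21
Denominator: 3! = 6
C(23, 3) = 1771


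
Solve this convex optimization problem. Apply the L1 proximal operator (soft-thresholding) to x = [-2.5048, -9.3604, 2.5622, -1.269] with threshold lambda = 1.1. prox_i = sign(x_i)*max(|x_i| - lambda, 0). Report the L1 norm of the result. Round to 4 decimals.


Soft-thresholding with lambda = 1.1:
prox(-2.5048) = sign(-2.5048)*max(|-2.5048| - 1.1, 0) = -1.4048
prox(-9.3604) = sign(-9.3604)*max(|-9.3604| - 1.1, 0) = -8.2604
prox(2.5622) = sign(2.5622)*max(|2.5622| - 1.1, 0) = 1.4622
prox(-1.269) = sign(-1.269)*max(|-1.269| - 1.1, 0) = -0.169
prox(x) = [-1.4048, -8.2604, 1.4622, -0.169]
||prox(x)||_1 = 1.4048 + 8.2604 + 1.4622 + 0.169 = 11.2964


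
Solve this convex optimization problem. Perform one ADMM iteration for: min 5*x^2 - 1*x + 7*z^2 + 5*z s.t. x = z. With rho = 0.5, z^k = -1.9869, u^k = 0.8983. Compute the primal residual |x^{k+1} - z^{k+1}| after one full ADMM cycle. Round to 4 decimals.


ADMM iteration with rho = 0.5, z^k = -1.9869, u^k = 0.8983
Step 1: x-update.
Minimize 5*x^2 - 1*x + (0.5/2)*(x + 1.9869 + 0.8983)^2
FOC: (2*5 + 0.5)*x = 1 + 0.5*(-1.9869 - 0.8983)
x^{k+1} = -0.0422
Step 2: z-update.
Minimize 7*z^2 + 5*z + (0.5/2)*(-0.0422 - z + 0.8983)^2
FOC: (2*7 + 0.5)*z = -5 + 0.5*(-0.0422 + 0.8983)
z^{k+1} = -0.3153
Step 3: u-update.
u^{k+1} = 0.8983 - 0.0422 + 0.3153 = 1.1715
Step 4: Primal residual = |-0.0422 + 0.3153| = 0.2732


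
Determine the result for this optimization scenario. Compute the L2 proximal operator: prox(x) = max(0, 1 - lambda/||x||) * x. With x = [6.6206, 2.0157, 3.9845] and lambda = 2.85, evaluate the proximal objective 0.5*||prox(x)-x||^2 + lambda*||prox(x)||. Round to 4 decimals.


Step 1: Compute ||x||.
||x|| = 7.9857
Step 2: Compute scaling factor.
scale = max(0, 1 - 2.85/7.9857) = 0.6431
Step 3: prox(x) = [4.2578, 1.2963, 2.5625]
||prox(x)|| = 5.1357
Step 4: Proximal objective.
0.5*||prox-x||^2 = 4.0613
lambda*||prox|| = 14.6367
Total = 18.698


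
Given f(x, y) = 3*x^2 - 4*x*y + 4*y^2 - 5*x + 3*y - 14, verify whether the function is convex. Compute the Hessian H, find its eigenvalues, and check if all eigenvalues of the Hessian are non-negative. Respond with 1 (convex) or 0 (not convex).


The Hessian of f(x,y) = 3*x^2 - 4*x*y + 4*y^2 - 5*x + 3*y - 14 is:
H = [[6, -4], [-4, 8]]
Trace = 6 + 8 = 14
Determinant = 6*8 - (-4)^2 = 32
Discriminant = (14)^2 - 4*32 = 68.0
Eigenvalues: lambda_1 = 2.8769, lambda_2 = 11.1231
The function is convex.

1


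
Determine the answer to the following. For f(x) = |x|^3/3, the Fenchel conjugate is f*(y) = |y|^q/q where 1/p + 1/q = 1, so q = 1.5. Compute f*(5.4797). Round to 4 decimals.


The conjugate exponent q satisfies 1/p + 1/q = 1.
p = 3, so q = 3/(3 - 1) = 1.5
|y|^q = 5.4797^1.5 = 12.8273
f*(5.4797) = 12.8273 / 1.5 = 8.5515


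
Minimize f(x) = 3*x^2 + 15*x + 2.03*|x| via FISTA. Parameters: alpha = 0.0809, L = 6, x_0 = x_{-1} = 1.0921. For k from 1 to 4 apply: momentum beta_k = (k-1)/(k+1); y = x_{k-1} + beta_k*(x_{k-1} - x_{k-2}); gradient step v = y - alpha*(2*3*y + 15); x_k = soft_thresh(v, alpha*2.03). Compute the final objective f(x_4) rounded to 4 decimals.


FISTA on f(x) = 3*x^2 + 15*x + 2.03*|x|
L = 6, alpha = 0.0809
Iteration 1: beta = 0.0, y = 1.0921 + 0.0*(1.0921 - 1.0921) = 1.0921
  grad(y) = 21.5526, v = y - alpha*grad = -0.6515
  prox(v) = soft_thresh(-0.6515, 0.1642) = -0.4873
Iteration 2: beta = 0.3333, y = -0.4873 + 0.3333*(-0.4873 - 1.0921) = -1.0137
  grad(y) = 8.9176, v = y - alpha*grad = -1.7352
  prox(v) = soft_thresh(-1.7352, 0.1642) = -1.5709
Iteration 3: beta = 0.5, y = -1.5709 + 0.5*(-1.5709 + 0.4873) = -2.1128
  grad(y) = 2.3234, v = y - alpha*grad = -2.3007
  prox(v) = soft_thresh(-2.3007, 0.1642) = -2.1365
Iteration 4: beta = 0.6, y = -2.1365 + 0.6*(-2.1365 + 1.5709) = -2.4758
  grad(y) = 0.1449, v = y - alpha*grad = -2.4876
  prox(v) = soft_thresh(-2.4876, 0.1642) = -2.3233
f(x_4) = 3*(-2.3233)^2 + 15*(-2.3233) + 2.03*|-2.3233| = -13.94


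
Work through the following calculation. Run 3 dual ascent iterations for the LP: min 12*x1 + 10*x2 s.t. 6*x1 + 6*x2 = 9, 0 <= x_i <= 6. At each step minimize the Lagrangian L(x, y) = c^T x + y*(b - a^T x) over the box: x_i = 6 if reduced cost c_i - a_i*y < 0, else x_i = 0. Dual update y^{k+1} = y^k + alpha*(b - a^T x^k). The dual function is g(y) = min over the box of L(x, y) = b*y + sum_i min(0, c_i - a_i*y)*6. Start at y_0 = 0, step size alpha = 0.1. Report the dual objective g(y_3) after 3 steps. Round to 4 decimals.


Dual ascent for LP: min 12*x1 + 10*x2, 6*x1 + 6*x2 = 9, 0 <= x_i <= 6
Step 1: y^k = 0.0, reduced costs: (12.0, 10.0)
  x^k = (0.0, 0.0), subgradient = b - a^T x = 9.0
  y^{k+1} = 0.0 + 0.1*9.0 = 0.9
Step 2: y^k = 0.9, reduced costs: (6.6, 4.6)
  x^k = (0.0, 0.0), subgradient = b - a^T x = 9.0
  y^{k+1} = 0.9 + 0.1*9.0 = 1.8
Step 3: y^k = 1.8, reduced costs: (1.2, -0.8)
  x^k = (0.0, 6.0), subgradient = b - a^T x = -27.0
  y^{k+1} = 1.8 + 0.1*-27.0 = -0.9
Dual objective at y_3 = -0.9: reduced costs (17.4, 15.4), box minimizer x = (0.0, 0.0)
g(y_3) = b*y + (c1 - a1*y)*x1 + (c2 - a2*y)*x2 = 9*(-0.9) + 17.4*0.0 + 15.4*0.0 = -8.1 + 0.0 + 0.0 = -8.1


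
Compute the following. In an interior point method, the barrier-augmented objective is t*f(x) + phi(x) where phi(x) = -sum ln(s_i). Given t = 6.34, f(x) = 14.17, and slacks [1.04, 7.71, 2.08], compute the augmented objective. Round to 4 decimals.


Step 1: Compute log-barrier.
ln values: [0.0392, 2.0425, 0.7324]
phi = -(0.0392 + 2.0425 + 0.7324) = -2.8141
Step 2: Compute augmented objective.
t*f(x) = 6.34*14.17 = 89.8378
Total = 89.8378 - 2.8141 = 87.0237


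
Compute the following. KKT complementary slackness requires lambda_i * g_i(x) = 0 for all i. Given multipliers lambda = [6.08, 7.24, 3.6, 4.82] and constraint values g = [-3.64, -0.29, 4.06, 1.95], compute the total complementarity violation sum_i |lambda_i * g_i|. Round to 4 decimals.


KKT complementary slackness check:
lambda_1 * g_1 = 6.08 * -3.64 = -22.1312
lambda_2 * g_2 = 7.24 * -0.29 = -2.0996
lambda_3 * g_3 = 3.6 * 4.06 = 14.616
lambda_4 * g_4 = 4.82 * 1.95 = 9.399
Total violation = 22.1312 + 2.0996 + 14.616 + 9.399 = 48.2458


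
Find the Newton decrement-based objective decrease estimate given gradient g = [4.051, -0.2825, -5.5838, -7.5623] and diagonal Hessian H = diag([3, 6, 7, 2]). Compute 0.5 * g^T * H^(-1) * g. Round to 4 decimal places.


Step 1: H is diagonal, so H^(-1) * g = [1.3503, -0.0471, -0.7977, -3.7812].
Step 2: g^T H^(-1) g = sum_i g_i^2 / H_ii
  = (4.051)^2/3 + (-0.2825)^2/6 + (-5.5838)^2/7 + (-7.5623)^2/2
  = 5.4702 + 0.0133 + 4.4541 + 28.5942 = 38.5318
Step 3: Objective decrease = 0.5 * g^T H^(-1) g = 19.2659


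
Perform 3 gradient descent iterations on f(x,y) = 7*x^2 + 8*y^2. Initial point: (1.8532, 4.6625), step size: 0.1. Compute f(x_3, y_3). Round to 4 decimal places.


Gradient descent on f(x,y) = 7*x^2 + 8*y^2.
Starting point: (1.8532, 4.6625), alpha = 0.1
Step 1: grad_x = 2*7*1.8532 = 25.9448, grad_y = 2*8*4.6625 = 74.6
  x_1 = 1.8532 - 0.1*25.9448 = -0.7413
  y_1 = 4.6625 - 0.1*74.6 = -2.7975
Step 2: grad_x = 2*7*-0.7413 = -10.3779, grad_y = 2*8*-2.7975 = -44.76
  x_2 = -0.7413 - 0.1*-10.3779 = 0.2965
  y_2 = -2.7975 - 0.1*-44.76 = 1.6785
Step 3: grad_x = 2*7*0.2965 = 4.1512, grad_y = 2*8*1.6785 = 26.856
  x_3 = 0.2965 - 0.1*4.1512 = -0.1186
  y_3 = 1.6785 - 0.1*26.856 = -1.0071
f(-0.1186, -1.0071) = 7*(-0.1186)^2 + 8*(-1.0071)^2 = 8.2125


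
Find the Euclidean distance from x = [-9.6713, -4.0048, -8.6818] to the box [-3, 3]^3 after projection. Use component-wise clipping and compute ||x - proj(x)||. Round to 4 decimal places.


Project each component onto [-3, 3].
clip(-9.6713) = -3.0, clip(-4.0048) = -3.0, clip(-8.6818) = -3.0
Projection = [-3.0, -3.0, -3.0]
Squared diffs: [44.5062, 1.0096, 32.2829]
Distance = sqrt(77.7987) = 8.8204


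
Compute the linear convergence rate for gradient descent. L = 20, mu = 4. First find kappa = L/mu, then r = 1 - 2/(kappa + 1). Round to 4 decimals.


Step 1: Compute the condition number.
kappa = L/mu = 20/4 = 5.0
Step 2: Compute the convergence rate.
r = 1 - 2/(kappa + 1) = 1 - 2*mu/(L + mu) = (L - mu)/(L + mu) = 16/24 = 0.6667


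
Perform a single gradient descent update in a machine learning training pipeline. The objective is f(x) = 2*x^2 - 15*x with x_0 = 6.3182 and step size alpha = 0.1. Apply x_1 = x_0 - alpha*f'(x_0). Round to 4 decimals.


We compute the gradient at x_0 and apply the update.
f'(x) = 4*x - 15
f'(6.3182) = 4*6.3182 - 15 = 10.2728
x_1 = 6.3182 - 0.1*10.2728 = 5.2909


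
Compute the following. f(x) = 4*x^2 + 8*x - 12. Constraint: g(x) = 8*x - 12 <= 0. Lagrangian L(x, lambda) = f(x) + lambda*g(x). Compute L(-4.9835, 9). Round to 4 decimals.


Step 1: Evaluate f(x).
f(-4.9835) = 4*(-4.9835)^2 + 8*(-4.9835) - 12 = 47.4731
Step 2: Evaluate g(x).
g(-4.9835) = 8*-4.9835 - 12 = -51.868
Step 3: Compute Lagrangian.
L = 47.4731 + 9*-51.868 = -419.3389


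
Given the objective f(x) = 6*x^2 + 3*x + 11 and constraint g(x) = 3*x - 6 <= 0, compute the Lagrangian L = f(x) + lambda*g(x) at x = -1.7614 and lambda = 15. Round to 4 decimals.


Step 1: Evaluate f(x).
f(-1.7614) = 6*(-1.7614)^2 + 3*(-1.7614) + 11 = 24.331
Step 2: Evaluate g(x).
g(-1.7614) = 3*-1.7614 - 6 = -11.2842
Step 3: Compute Lagrangian.
L = 24.331 + 15*-11.2842 = -144.932


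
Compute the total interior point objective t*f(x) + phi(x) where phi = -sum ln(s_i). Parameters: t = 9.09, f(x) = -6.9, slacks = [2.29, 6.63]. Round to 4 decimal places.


Step 1: Compute log-barrier.
ln values: [0.8286, 1.8916]
phi = -(0.8286 + 1.8916) = -2.7202
Step 2: Compute augmented objective.
t*f(x) = 9.09*-6.9 = -62.721
Total = -62.721 - 2.7202 = -65.4412


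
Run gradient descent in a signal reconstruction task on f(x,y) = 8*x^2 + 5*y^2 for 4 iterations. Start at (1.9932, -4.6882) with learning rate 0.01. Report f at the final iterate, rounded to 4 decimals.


Gradient descent on f(x,y) = 8*x^2 + 5*y^2.
Starting point: (1.9932, -4.6882), alpha = 0.01
Step 1: grad_x = 2*8*1.9932 = 31.8912, grad_y = 2*5*-4.6882 = -46.882
  x_1 = 1.9932 - 0.01*31.8912 = 1.6743
  y_1 = -4.6882 - 0.01*-46.882 = -4.2194
Step 2: grad_x = 2*8*1.6743 = 26.7886, grad_y = 2*5*-4.2194 = -42.1938
  x_2 = 1.6743 - 0.01*26.7886 = 1.4064
  y_2 = -4.2194 - 0.01*-42.1938 = -3.7974
Step 3: grad_x = 2*8*1.4064 = 22.5024, grad_y = 2*5*-3.7974 = -37.9744
  x_3 = 1.4064 - 0.01*22.5024 = 1.1814
  y_3 = -3.7974 - 0.01*-37.9744 = -3.4177
Step 4: grad_x = 2*8*1.1814 = 18.902, grad_y = 2*5*-3.4177 = -34.177
  x_4 = 1.1814 - 0.01*18.902 = 0.9924
  y_4 = -3.4177 - 0.01*-34.177 = -3.0759
f(0.9924, -3.0759) = 8*0.9924^2 + 5*(-3.0759)^2 = 55.1848


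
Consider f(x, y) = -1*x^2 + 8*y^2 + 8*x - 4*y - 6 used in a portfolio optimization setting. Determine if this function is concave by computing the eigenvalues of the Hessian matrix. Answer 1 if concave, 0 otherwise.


The Hessian of f(x,y) = -1*x^2 + 8*y^2 + 8*x - 4*y - 6 is:
H = [[-2, 0], [0, 16]]
Trace = -2 + 16 = 14
Determinant = -2*16 - (0)^2 = -32
Discriminant = (14)^2 - 4*-32 = 324.0
Eigenvalues: lambda_1 = -2.0, lambda_2 = 16.0
The function is not concave.

0


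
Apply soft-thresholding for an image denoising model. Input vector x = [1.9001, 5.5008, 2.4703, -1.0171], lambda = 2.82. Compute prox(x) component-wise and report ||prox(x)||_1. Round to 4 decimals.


Soft-thresholding with lambda = 2.82:
prox(1.9001) = sign(1.9001)*max(|1.9001| - 2.82, 0) = 0.0
prox(5.5008) = sign(5.5008)*max(|5.5008| - 2.82, 0) = 2.6808
prox(2.4703) = sign(2.4703)*max(|2.4703| - 2.82, 0) = 0.0
prox(-1.0171) = sign(-1.0171)*max(|-1.0171| - 2.82, 0) = 0.0
prox(x) = [0.0, 2.6808, 0.0, 0.0]
||prox(x)||_1 = 0.0 + 2.6808 + 0.0 + 0.0 = 2.6808


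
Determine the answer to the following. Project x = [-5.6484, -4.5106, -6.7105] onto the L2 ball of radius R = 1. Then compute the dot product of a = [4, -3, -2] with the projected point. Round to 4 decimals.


Step 1: Compute ||x|| (intermediates to 6 decimals).
||x|| = sqrt((-5.6484)^2 + (-4.5106)^2 + (-6.7105)^2) = 9.8631
Step 2: Project.
Since ||x|| > R, scale = R/||x|| = 1/9.8631 = 0.101388, proj(x) = scale * x
proj(x) = [-0.57268, -0.457321, -0.680364]
Step 3: Dot product.
a^T * proj(x) = 4*(-0.57268) - 3*(-0.457321) - 2*(-0.680364) = 0.442


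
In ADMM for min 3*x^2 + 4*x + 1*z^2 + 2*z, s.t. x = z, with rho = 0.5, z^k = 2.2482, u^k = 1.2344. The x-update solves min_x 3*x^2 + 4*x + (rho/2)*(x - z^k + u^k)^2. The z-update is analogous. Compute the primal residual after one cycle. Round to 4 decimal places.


ADMM iteration with rho = 0.5, z^k = 2.2482, u^k = 1.2344
Step 1: x-update.
Minimize 3*x^2 + 4*x + (0.5/2)*(x - 2.2482 + 1.2344)^2
FOC: (2*3 + 0.5)*x = -4 + 0.5*(2.2482 - 1.2344)
x^{k+1} = -0.5374
Step 2: z-update.
Minimize 1*z^2 + 2*z + (0.5/2)*(-0.5374 - z + 1.2344)^2
FOC: (2*1 + 0.5)*z = -2 + 0.5*(-0.5374 + 1.2344)
z^{k+1} = -0.6606
Step 3: u-update.
u^{k+1} = 1.2344 - 0.5374 + 0.6606 = 1.3576
Step 4: Primal residual = |-0.5374 + 0.6606| = 0.1232


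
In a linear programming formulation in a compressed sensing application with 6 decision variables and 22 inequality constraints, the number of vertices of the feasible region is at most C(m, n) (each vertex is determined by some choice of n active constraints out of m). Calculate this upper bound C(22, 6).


Each vertex corresponds to some choice of n active constraints out of m, so the number of vertices is at most C(m, n) = m! / (n!(m-n)!).
m = 22, n = 6
Numerator: 22 * 21 * 20 * 19 * 18 * 17
Denominator: 6! = 720
C(22, 6) = 74613


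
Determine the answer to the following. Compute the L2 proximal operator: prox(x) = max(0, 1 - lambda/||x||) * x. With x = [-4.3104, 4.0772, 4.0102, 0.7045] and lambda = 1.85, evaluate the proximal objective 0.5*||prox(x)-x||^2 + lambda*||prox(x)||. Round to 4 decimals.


Step 1: Compute ||x||.
||x|| = 7.1959
Step 2: Compute scaling factor.
scale = max(0, 1 - 1.85/7.1959) = 0.7429
Step 3: prox(x) = [-3.2022, 3.029, 2.9792, 0.5234]
||prox(x)|| = 5.3459
Step 4: Proximal objective.
0.5*||prox-x||^2 = 1.7113
lambda*||prox|| = 9.8899
Total = 11.6012


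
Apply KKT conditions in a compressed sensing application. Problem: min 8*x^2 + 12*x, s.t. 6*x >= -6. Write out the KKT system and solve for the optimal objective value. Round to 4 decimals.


Step 1: Try lambda = 0 (constraint inactive).
Stationarity: 2*8*x + 12 = 0
x* = -12/(2*8) = -0.75
Check constraint: 6*-0.75 = -4.5 >= -6 -- satisfied.
Step 2: Compute optimal value.
f(x*) = 8*(-0.75)^2 + 12*(-0.75) = -4.5


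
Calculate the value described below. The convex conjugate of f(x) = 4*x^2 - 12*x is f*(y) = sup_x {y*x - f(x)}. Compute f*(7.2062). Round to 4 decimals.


f*(y) = sup_x {y*x - a*x^2 - b*x} = sup_x {(y-b)*x - a*x^2}
FOC: (y - b) - 2a*x = 0 => x* = (y - b)/(2a)
x* = (7.2062 + 12)/(2*4) = 2.4008
f*(7.2062) = (y-b)^2/(4a) = (7.2062 + 12)^2/(4*4)
= 368.8781/16 = 23.0549


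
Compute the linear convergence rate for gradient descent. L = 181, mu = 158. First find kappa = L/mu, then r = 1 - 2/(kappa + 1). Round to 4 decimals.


Step 1: Compute the condition number.
kappa = L/mu = 181/158 = 1.1456
Step 2: Compute the convergence rate.
r = 1 - 2/(kappa + 1) = 1 - 2*mu/(L + mu) = (L - mu)/(L + mu) = 23/339 = 0.0678


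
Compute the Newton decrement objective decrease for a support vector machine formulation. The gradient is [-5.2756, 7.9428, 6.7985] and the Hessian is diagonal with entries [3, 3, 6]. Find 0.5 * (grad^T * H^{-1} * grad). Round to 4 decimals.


Step 1: H is diagonal, so H^(-1) * g = [-1.7585, 2.6476, 1.1331].
Step 2: g^T H^(-1) g = sum_i g_i^2 / H_ii
  = (-5.2756)^2/3 + (7.9428)^2/3 + (6.7985)^2/6
  = 9.2773 + 21.0294 + 7.7033 = 38.0099
Step 3: Objective decrease = 0.5 * g^T H^(-1) g = 19.005


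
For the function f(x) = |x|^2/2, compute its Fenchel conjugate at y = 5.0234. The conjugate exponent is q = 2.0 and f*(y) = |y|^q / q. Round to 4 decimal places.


The conjugate exponent q satisfies 1/p + 1/q = 1.
p = 2, so q = 2/(2 - 1) = 2.0
|y|^q = 5.0234^2.0 = 25.2345
f*(5.0234) = 25.2345 / 2.0 = 12.6173


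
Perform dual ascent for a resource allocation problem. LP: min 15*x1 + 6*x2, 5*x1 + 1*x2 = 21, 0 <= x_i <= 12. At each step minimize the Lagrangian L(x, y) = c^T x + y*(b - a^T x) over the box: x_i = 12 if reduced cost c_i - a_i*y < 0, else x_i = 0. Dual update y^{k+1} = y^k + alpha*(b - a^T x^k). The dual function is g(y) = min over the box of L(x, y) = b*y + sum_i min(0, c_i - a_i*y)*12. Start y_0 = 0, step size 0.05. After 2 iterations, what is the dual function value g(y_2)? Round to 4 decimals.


Dual ascent for LP: min 15*x1 + 6*x2, 5*x1 + 1*x2 = 21, 0 <= x_i <= 12
Step 1: y^k = 0.0, reduced costs: (15.0, 6.0)
  x^k = (0.0, 0.0), subgradient = b - a^T x = 21.0
  y^{k+1} = 0.0 + 0.05*21.0 = 1.05
Step 2: y^k = 1.05, reduced costs: (9.75, 4.95)
  x^k = (0.0, 0.0), subgradient = b - a^T x = 21.0
  y^{k+1} = 1.05 + 0.05*21.0 = 2.1
Dual objective at y_2 = 2.1: reduced costs (4.5, 3.9), box minimizer x = (0.0, 0.0)
g(y_2) = b*y + (c1 - a1*y)*x1 + (c2 - a2*y)*x2 = 21*2.1 + 4.5*0.0 + 3.9*0.0 = 44.1 + 0.0 + 0.0 = 44.1


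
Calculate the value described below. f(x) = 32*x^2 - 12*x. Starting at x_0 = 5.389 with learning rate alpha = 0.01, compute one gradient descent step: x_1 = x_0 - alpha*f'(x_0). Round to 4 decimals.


We compute the gradient at x_0 and apply the update.
f'(x) = 64*x - 12
f'(5.389) = 64*5.389 - 12 = 332.896
x_1 = 5.389 - 0.01*332.896 = 2.06


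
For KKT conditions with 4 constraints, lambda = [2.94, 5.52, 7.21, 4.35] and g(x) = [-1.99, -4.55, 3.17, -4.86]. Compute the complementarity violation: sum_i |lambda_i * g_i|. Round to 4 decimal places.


KKT complementary slackness check:
lambda_1 * g_1 = 2.94 * -1.99 = -5.8506
lambda_2 * g_2 = 5.52 * -4.55 = -25.116
lambda_3 * g_3 = 7.21 * 3.17 = 22.8557
lambda_4 * g_4 = 4.35 * -4.86 = -21.141
Total violation = 5.8506 + 25.116 + 22.8557 + 21.141 = 74.9633


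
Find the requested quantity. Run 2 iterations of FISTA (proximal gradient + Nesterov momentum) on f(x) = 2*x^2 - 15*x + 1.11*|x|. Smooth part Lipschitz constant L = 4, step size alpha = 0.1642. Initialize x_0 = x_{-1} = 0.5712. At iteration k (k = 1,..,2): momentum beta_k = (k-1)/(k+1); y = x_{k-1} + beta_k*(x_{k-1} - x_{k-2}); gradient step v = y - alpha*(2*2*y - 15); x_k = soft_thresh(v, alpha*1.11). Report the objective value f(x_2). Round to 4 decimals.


FISTA on f(x) = 2*x^2 - 15*x + 1.11*|x|
L = 4, alpha = 0.1642
Iteration 1: beta = 0.0, y = 0.5712 + 0.0*(0.5712 - 0.5712) = 0.5712
  grad(y) = -12.7152, v = y - alpha*grad = 2.659
  prox(v) = soft_thresh(2.659, 0.1823) = 2.4768
Iteration 2: beta = 0.3333, y = 2.4768 + 0.3333*(2.4768 - 0.5712) = 3.112
  grad(y) = -2.5521, v = y - alpha*grad = 3.531
  prox(v) = soft_thresh(3.531, 0.1823) = 3.3488
f(x_2) = 2*3.3488^2 - 15*3.3488 + 1.11*|3.3488| = -24.0859


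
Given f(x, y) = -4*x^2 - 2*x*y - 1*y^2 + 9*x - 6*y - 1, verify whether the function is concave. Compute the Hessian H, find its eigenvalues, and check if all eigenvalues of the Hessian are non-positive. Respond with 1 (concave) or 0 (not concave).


The Hessian of f(x,y) = -4*x^2 - 2*x*y - 1*y^2 + 9*x - 6*y - 1 is:
H = [[-8, -2], [-2, -2]]
Trace = -8 - 2 = -10
Determinant = -8*-2 - (-2)^2 = 12
Discriminant = (-10)^2 - 4*12 = 52.0
Eigenvalues: lambda_1 = -8.6056, lambda_2 = -1.3944
The function is concave.

1


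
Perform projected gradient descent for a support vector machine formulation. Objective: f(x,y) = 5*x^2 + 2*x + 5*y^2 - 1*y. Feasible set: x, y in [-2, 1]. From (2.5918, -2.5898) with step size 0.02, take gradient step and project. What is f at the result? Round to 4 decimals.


Step 1: Compute gradient at (2.5918, -2.5898).
grad_x = 2*5*2.5918 + 2 = 27.918
grad_y = 2*5*-2.5898 - 1 = -26.898
Step 2: Gradient step.
x_raw = 2.5918 - 0.02*27.918 = 2.0334
y_raw = -2.5898 - 0.02*-26.898 = -2.0518
Step 3: Project onto [-2, 1].
x_proj = clip(2.0334) = 1.0
y_proj = clip(-2.0518) = -2.0
Step 4: Evaluate f.
f(1.0, -2.0) = 29.0


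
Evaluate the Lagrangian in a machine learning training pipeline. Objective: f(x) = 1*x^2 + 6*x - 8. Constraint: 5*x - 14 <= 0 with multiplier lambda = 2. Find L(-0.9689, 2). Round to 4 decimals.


Step 1: Evaluate f(x).
f(-0.9689) = 1*(-0.9689)^2 + 6*(-0.9689) - 8 = -12.8746
Step 2: Evaluate g(x).
g(-0.9689) = 5*-0.9689 - 14 = -18.8445
Step 3: Compute Lagrangian.
L = -12.8746 + 2*-18.8445 = -50.5636


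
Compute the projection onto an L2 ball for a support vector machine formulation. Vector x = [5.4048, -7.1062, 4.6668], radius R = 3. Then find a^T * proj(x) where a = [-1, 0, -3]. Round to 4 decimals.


Step 1: Compute ||x|| (intermediates to 6 decimals).
||x|| = sqrt(5.4048^2 + (-7.1062)^2 + 4.6668^2) = 10.074173
Step 2: Project.
Since ||x|| > R, scale = R/||x|| = 3/10.074173 = 0.297791, proj(x) = scale * x
proj(x) = [1.609501, -2.116162, 1.389731]
Step 3: Dot product.
a^T * proj(x) = -1*1.609501 + 0*(-2.116162) - 3*1.389731 = -5.7787


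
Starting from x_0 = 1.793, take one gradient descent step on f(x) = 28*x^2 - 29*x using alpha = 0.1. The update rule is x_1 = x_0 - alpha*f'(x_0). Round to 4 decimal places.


We compute the gradient at x_0 and apply the update.
f'(x) = 56*x - 29
f'(1.793) = 56*1.793 - 29 = 71.408
x_1 = 1.793 - 0.1*71.408 = -5.3478


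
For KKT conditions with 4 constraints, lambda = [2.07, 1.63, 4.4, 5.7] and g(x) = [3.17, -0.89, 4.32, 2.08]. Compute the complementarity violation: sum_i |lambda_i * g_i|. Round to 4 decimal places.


KKT complementary slackness check:
lambda_1 * g_1 = 2.07 * 3.17 = 6.5619
lambda_2 * g_2 = 1.63 * -0.89 = -1.4507
lambda_3 * g_3 = 4.4 * 4.32 = 19.008
lambda_4 * g_4 = 5.7 * 2.08 = 11.856
Total violation = 6.5619 + 1.4507 + 19.008 + 11.856 = 38.8766


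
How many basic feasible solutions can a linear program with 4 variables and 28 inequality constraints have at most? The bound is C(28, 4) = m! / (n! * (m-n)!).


Each vertex corresponds to some choice of n active constraints out of m, so the number of vertices is at most C(m, n) = m! / (n!(m-n)!).
m = 28, n = 4
Numerator: 28 * 27 * 26 * 25
Denominator: 4! = 24
C(28, 4) = 20475


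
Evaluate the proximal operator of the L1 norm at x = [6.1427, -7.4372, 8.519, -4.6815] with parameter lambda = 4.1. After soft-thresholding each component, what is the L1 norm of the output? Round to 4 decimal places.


Soft-thresholding with lambda = 4.1:
prox(6.1427) = sign(6.1427)*max(|6.1427| - 4.1, 0) = 2.0427
prox(-7.4372) = sign(-7.4372)*max(|-7.4372| - 4.1, 0) = -3.3372
prox(8.519) = sign(8.519)*max(|8.519| - 4.1, 0) = 4.419
prox(-4.6815) = sign(-4.6815)*max(|-4.6815| - 4.1, 0) = -0.5815
prox(x) = [2.0427, -3.3372, 4.419, -0.5815]
||prox(x)||_1 = 2.0427 + 3.3372 + 4.419 + 0.5815 = 10.3804


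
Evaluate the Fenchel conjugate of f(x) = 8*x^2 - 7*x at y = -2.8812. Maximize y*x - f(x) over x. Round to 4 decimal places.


f*(y) = sup_x {y*x - a*x^2 - b*x} = sup_x {(y-b)*x - a*x^2}
FOC: (y - b) - 2a*x = 0 => x* = (y - b)/(2a)
x* = (-2.8812 + 7)/(2*8) = 0.2574
f*(-2.8812) = (y-b)^2/(4a) = (-2.8812 + 7)^2/(4*8)
= 16.9645/32 = 0.5301


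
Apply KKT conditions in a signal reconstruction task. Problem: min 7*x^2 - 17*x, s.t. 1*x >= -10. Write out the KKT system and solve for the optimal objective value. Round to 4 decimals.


Step 1: Try lambda = 0 (constraint inactive).
Stationarity: 2*7*x - 17 = 0
x* = 17/(2*7) = 17/14 = 1.2143 (rounded; the exact value 17/14 is used below)
Check constraint: 1*1.2143 = 1.2143 >= -10 -- satisfied.
Step 2: Compute optimal value.
f(x*) = 7*(17/14)^2 - 17*(17/14) = -10.3214


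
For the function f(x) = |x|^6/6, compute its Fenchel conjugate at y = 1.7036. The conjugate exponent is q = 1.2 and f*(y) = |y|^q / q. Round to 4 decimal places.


The conjugate exponent q satisfies 1/p + 1/q = 1.
p = 6, so q = 6/(6 - 1) = 1.2
|y|^q = 1.7036^1.2 = 1.8951
f*(1.7036) = 1.8951 / 1.2 = 1.5793


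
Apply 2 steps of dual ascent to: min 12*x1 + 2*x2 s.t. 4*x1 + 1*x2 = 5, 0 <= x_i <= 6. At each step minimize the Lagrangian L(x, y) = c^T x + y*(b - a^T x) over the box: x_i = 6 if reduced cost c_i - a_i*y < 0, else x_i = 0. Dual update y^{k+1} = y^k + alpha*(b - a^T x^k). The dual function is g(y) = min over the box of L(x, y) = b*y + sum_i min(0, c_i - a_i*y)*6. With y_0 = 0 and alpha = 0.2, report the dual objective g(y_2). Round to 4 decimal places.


Dual ascent for LP: min 12*x1 + 2*x2, 4*x1 + 1*x2 = 5, 0 <= x_i <= 6
Step 1: y^k = 0.0, reduced costs: (12.0, 2.0)
  x^k = (0.0, 0.0), subgradient = b - a^T x = 5.0
  y^{k+1} = 0.0 + 0.2*5.0 = 1.0
Step 2: y^k = 1.0, reduced costs: (8.0, 1.0)
  x^k = (0.0, 0.0), subgradient = b - a^T x = 5.0
  y^{k+1} = 1.0 + 0.2*5.0 = 2.0
Dual objective at y_2 = 2.0: reduced costs (4.0, 0.0), box minimizer x = (0.0, 0.0)
g(y_2) = b*y + (c1 - a1*y)*x1 + (c2 - a2*y)*x2 = 5*2.0 + 4.0*0.0 + 0.0*0.0 = 10.0 + 0.0 + 0.0 = 10.0


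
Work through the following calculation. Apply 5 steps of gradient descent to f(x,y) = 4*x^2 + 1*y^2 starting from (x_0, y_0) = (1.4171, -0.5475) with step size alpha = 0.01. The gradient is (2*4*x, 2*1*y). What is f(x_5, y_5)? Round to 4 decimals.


Gradient descent on f(x,y) = 4*x^2 + 1*y^2.
Starting point: (1.4171, -0.5475), alpha = 0.01
Step 1: grad_x = 2*4*1.4171 = 11.3368, grad_y = 2*1*-0.5475 = -1.095
  x_1 = 1.4171 - 0.01*11.3368 = 1.3037
  y_1 = -0.5475 - 0.01*-1.095 = -0.5366
Step 2: grad_x = 2*4*1.3037 = 10.4299, grad_y = 2*1*-0.5366 = -1.0731
  x_2 = 1.3037 - 0.01*10.4299 = 1.1994
  y_2 = -0.5366 - 0.01*-1.0731 = -0.5258
Step 3: grad_x = 2*4*1.1994 = 9.5955, grad_y = 2*1*-0.5258 = -1.0516
  x_3 = 1.1994 - 0.01*9.5955 = 1.1035
  y_3 = -0.5258 - 0.01*-1.0516 = -0.5153
Step 4: grad_x = 2*4*1.1035 = 8.8278, grad_y = 2*1*-0.5153 = -1.0306
  x_4 = 1.1035 - 0.01*8.8278 = 1.0152
  y_4 = -0.5153 - 0.01*-1.0306 = -0.505
Step 5: grad_x = 2*4*1.0152 = 8.1216, grad_y = 2*1*-0.505 = -1.01
  x_5 = 1.0152 - 0.01*8.1216 = 0.934
  y_5 = -0.505 - 0.01*-1.01 = -0.4949
f(0.934, -0.4949) = 4*0.934^2 + 1*(-0.4949)^2 = 3.7342


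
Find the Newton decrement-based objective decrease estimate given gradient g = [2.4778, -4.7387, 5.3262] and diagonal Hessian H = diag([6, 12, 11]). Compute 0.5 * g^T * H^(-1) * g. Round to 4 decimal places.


Step 1: H is diagonal, so H^(-1) * g = [0.413, -0.3949, 0.4842].
Step 2: g^T H^(-1) g = sum_i g_i^2 / H_ii
  = (2.4778)^2/6 + (-4.7387)^2/12 + (5.3262)^2/11
  = 1.0232 + 1.8713 + 2.5789 = 5.4735
Step 3: Objective decrease = 0.5 * g^T H^(-1) g = 2.7367


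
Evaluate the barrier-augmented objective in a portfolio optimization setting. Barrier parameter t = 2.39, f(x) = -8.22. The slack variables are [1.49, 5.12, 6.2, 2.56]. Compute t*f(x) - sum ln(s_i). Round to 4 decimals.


Step 1: Compute log-barrier.
ln values: [0.3988, 1.6332, 1.8245, 0.94]
phi = -(0.3988 + 1.6332 + 1.8245 + 0.94) = -4.7965
Step 2: Compute augmented objective.
t*f(x) = 2.39*-8.22 = -19.6458
Total = -19.6458 - 4.7965 = -24.4423


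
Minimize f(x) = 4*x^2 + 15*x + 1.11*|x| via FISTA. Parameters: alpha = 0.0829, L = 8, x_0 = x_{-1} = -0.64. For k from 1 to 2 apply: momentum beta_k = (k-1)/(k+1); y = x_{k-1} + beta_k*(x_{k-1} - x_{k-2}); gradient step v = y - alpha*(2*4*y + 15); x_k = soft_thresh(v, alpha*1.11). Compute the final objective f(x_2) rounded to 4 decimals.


FISTA on f(x) = 4*x^2 + 15*x + 1.11*|x|
L = 8, alpha = 0.0829
Iteration 1: beta = 0.0, y = -0.64 + 0.0*(-0.64 + 0.64) = -0.64
  grad(y) = 9.88, v = y - alpha*grad = -1.4591
  prox(v) = soft_thresh(-1.4591, 0.092) = -1.367
Iteration 2: beta = 0.3333, y = -1.367 + 0.3333*(-1.367 + 0.64) = -1.6094
  grad(y) = 2.125, v = y - alpha*grad = -1.7855
  prox(v) = soft_thresh(-1.7855, 0.092) = -1.6935
f(x_2) = 4*(-1.6935)^2 + 15*(-1.6935) + 1.11*|-1.6935| = -12.051


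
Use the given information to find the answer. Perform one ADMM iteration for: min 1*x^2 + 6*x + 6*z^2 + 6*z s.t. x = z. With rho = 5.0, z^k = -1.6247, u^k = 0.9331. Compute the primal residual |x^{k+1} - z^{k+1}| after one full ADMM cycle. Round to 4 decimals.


ADMM iteration with rho = 5.0, z^k = -1.6247, u^k = 0.9331
Step 1: x-update.
Minimize 1*x^2 + 6*x + (5.0/2)*(x + 1.6247 + 0.9331)^2
FOC: (2*1 + 5.0)*x = -6 + 5.0*(-1.6247 - 0.9331)
x^{k+1} = -2.6841
Step 2: z-update.
Minimize 6*z^2 + 6*z + (5.0/2)*(-2.6841 - z + 0.9331)^2
FOC: (2*6 + 5.0)*z = -6 + 5.0*(-2.6841 + 0.9331)
z^{k+1} = -0.868
Step 3: u-update.
u^{k+1} = 0.9331 - 2.6841 + 0.868 = -0.8831
Step 4: Primal residual = |-2.6841 + 0.868| = 1.8162


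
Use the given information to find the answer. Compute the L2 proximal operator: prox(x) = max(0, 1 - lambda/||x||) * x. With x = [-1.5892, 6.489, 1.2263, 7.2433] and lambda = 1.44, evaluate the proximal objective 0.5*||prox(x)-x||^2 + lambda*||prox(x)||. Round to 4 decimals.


Step 1: Compute ||x||.
||x|| = 9.9298
Step 2: Compute scaling factor.
scale = max(0, 1 - 1.44/9.9298) = 0.855
Step 3: prox(x) = [-1.3587, 5.548, 1.0485, 6.1929]
||prox(x)|| = 8.4898
Step 4: Proximal objective.
0.5*||prox-x||^2 = 1.0368
lambda*||prox|| = 12.2253
Total = 13.2622


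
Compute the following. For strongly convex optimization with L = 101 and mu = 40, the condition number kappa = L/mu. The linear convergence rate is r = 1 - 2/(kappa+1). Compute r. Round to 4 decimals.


Step 1: Compute the condition number.
kappa = L/mu = 101/40 = 2.525
Step 2: Compute the convergence rate.
r = 1 - 2/(kappa + 1) = 1 - 2*mu/(L + mu) = (L - mu)/(L + mu) = 61/141 = 0.4326


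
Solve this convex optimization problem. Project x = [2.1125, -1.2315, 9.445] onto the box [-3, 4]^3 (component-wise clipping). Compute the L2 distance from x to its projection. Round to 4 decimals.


Project each component onto [-3, 4].
clip(2.1125) = 2.1125, clip(-1.2315) = -1.2315, clip(9.445) = 4.0
Projection = [2.1125, -1.2315, 4.0]
Squared diffs: [0.0, 0.0, 29.648]
Distance = sqrt(29.648) = 5.445


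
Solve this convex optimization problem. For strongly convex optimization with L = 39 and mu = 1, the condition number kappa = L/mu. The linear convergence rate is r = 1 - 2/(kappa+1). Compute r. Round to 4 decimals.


Step 1: Compute the condition number.
kappa = L/mu = 39/1 = 39.0
Step 2: Compute the convergence rate.
r = 1 - 2/(kappa + 1) = 1 - 2*mu/(L + mu) = (L - mu)/(L + mu) = 38/40 = 0.95


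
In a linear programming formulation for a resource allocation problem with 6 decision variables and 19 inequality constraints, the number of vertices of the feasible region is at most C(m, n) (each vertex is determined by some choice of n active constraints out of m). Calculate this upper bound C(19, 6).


Each vertex corresponds to some choice of n active constraints out of m, so the number of vertices is at most C(m, n) = m! / (n!(m-n)!).
m = 19, n = 6
Numerator: 19 * 18 * 17 * 16 * 15 * 14
Denominator: 6! = 720
C(19, 6) = 27132


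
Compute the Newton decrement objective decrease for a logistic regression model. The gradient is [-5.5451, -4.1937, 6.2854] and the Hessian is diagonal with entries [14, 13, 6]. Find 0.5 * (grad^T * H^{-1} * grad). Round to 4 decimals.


Step 1: H is diagonal, so H^(-1) * g = [-0.3961, -0.3226, 1.0476].
Step 2: g^T H^(-1) g = sum_i g_i^2 / H_ii
  = (-5.5451)^2/14 + (-4.1937)^2/13 + (6.2854)^2/6
  = 2.1963 + 1.3529 + 6.5844 = 10.1335
Step 3: Objective decrease = 0.5 * g^T H^(-1) g = 5.0668


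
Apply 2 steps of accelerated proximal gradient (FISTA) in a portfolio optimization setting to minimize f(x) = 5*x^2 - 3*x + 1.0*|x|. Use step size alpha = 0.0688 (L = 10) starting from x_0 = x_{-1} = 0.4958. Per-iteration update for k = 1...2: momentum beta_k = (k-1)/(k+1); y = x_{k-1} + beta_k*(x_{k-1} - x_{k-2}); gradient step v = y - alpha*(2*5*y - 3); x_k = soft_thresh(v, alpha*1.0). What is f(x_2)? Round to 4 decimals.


FISTA on f(x) = 5*x^2 - 3*x + 1.0*|x|
L = 10, alpha = 0.0688
Iteration 1: beta = 0.0, y = 0.4958 + 0.0*(0.4958 - 0.4958) = 0.4958
  grad(y) = 1.958, v = y - alpha*grad = 0.3611
  prox(v) = soft_thresh(0.3611, 0.0688) = 0.2923
Iteration 2: beta = 0.3333, y = 0.2923 + 0.3333*(0.2923 - 0.4958) = 0.2245
  grad(y) = -0.7555, v = y - alpha*grad = 0.2764
  prox(v) = soft_thresh(0.2764, 0.0688) = 0.2076
f(x_2) = 5*0.2076^2 - 3*0.2076 + 1.0*|0.2076| = -0.1997


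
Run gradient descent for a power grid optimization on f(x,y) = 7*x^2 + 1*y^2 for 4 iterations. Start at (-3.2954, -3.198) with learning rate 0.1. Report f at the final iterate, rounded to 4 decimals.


Gradient descent on f(x,y) = 7*x^2 + 1*y^2.
Starting point: (-3.2954, -3.198), alpha = 0.1
Step 1: grad_x = 2*7*-3.2954 = -46.1356, grad_y = 2*1*-3.198 = -6.396
  x_1 = -3.2954 - 0.1*-46.1356 = 1.3182
  y_1 = -3.198 - 0.1*-6.396 = -2.5584
Step 2: grad_x = 2*7*1.3182 = 18.4542, grad_y = 2*1*-2.5584 = -5.1168
  x_2 = 1.3182 - 0.1*18.4542 = -0.5273
  y_2 = -2.5584 - 0.1*-5.1168 = -2.0467
Step 3: grad_x = 2*7*-0.5273 = -7.3817, grad_y = 2*1*-2.0467 = -4.0934
  x_3 = -0.5273 - 0.1*-7.3817 = 0.2109
  y_3 = -2.0467 - 0.1*-4.0934 = -1.6374
Step 4: grad_x = 2*7*0.2109 = 2.9527, grad_y = 2*1*-1.6374 = -3.2748
  x_4 = 0.2109 - 0.1*2.9527 = -0.0844
  y_4 = -1.6374 - 0.1*-3.2748 = -1.3099
f(-0.0844, -1.3099) = 7*(-0.0844)^2 + 1*(-1.3099)^2 = 1.7657


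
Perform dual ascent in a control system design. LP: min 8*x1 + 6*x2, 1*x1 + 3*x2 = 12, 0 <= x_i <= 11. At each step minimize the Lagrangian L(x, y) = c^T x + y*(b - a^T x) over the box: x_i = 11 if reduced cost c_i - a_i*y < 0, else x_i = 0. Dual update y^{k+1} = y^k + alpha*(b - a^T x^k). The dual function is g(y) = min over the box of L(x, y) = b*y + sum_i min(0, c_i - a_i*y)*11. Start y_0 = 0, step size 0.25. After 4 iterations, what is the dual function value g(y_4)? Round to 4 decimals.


Dual ascent for LP: min 8*x1 + 6*x2, 1*x1 + 3*x2 = 12, 0 <= x_i <= 11
Step 1: y^k = 0.0, reduced costs: (8.0, 6.0)
  x^k = (0.0, 0.0), subgradient = b - a^T x = 12.0
  y^{k+1} = 0.0 + 0.25*12.0 = 3.0
Step 2: y^k = 3.0, reduced costs: (5.0, -3.0)
  x^k = (0.0, 11.0), subgradient = b - a^T x = -21.0
  y^{k+1} = 3.0 + 0.25*-21.0 = -2.25
Step 3: y^k = -2.25, reduced costs: (10.25, 12.75)
  x^k = (0.0, 0.0), subgradient = b - a^T x = 12.0
  y^{k+1} = -2.25 + 0.25*12.0 = 0.75
Step 4: y^k = 0.75, reduced costs: (7.25, 3.75)
  x^k = (0.0, 0.0), subgradient = b - a^T x = 12.0
  y^{k+1} = 0.75 + 0.25*12.0 = 3.75
Dual objective at y_4 = 3.75: reduced costs (4.25, -5.25), box minimizer x = (0.0, 11.0)
g(y_4) = b*y + (c1 - a1*y)*x1 + (c2 - a2*y)*x2 = 12*3.75 + 4.25*0.0 + (-5.25)*11.0 = 45.0 + 0.0 - 57.75 = -12.75


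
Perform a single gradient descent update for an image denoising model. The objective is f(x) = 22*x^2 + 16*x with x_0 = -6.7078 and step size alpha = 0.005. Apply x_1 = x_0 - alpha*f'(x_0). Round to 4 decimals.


We compute the gradient at x_0 and apply the update.
f'(x) = 44*x + 16
f'(-6.7078) = 44*-6.7078 + 16 = -279.1432
x_1 = -6.7078 - 0.005*-279.1432 = -5.3121


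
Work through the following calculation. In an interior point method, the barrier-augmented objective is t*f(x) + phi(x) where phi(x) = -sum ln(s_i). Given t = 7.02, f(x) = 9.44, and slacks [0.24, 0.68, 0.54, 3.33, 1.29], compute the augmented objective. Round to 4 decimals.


Step 1: Compute log-barrier.
ln values: [-1.4271, -0.3857, -0.6162, 1.203, 0.2546]
phi = -(-1.4271 - 0.3857 - 0.6162 + 1.203 + 0.2546) = 0.9714
Step 2: Compute augmented objective.
t*f(x) = 7.02*9.44 = 66.2688
Total = 66.2688 + 0.9714 = 67.2402


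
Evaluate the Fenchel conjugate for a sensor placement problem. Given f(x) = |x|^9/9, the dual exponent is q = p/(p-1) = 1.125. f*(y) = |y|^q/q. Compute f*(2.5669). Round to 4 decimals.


The conjugate exponent q satisfies 1/p + 1/q = 1.
p = 9, so q = 9/(9 - 1) = 1.125
|y|^q = 2.5669^1.125 = 2.8879
f*(2.5669) = 2.8879 / 1.125 = 2.567


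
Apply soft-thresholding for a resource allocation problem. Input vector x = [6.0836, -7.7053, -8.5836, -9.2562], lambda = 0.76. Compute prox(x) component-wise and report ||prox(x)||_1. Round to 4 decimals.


Soft-thresholding with lambda = 0.76:
prox(6.0836) = sign(6.0836)*max(|6.0836| - 0.76, 0) = 5.3236
prox(-7.7053) = sign(-7.7053)*max(|-7.7053| - 0.76, 0) = -6.9453
prox(-8.5836) = sign(-8.5836)*max(|-8.5836| - 0.76, 0) = -7.8236
prox(-9.2562) = sign(-9.2562)*max(|-9.2562| - 0.76, 0) = -8.4962
prox(x) = [5.3236, -6.9453, -7.8236, -8.4962]
||prox(x)||_1 = 5.3236 + 6.9453 + 7.8236 + 8.4962 = 28.5887
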